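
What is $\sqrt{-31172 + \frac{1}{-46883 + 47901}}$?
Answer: $\frac{71 i \sqrt{6408310}}{1018} \approx 176.56 i$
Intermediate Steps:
$\sqrt{-31172 + \frac{1}{-46883 + 47901}} = \sqrt{-31172 + \frac{1}{1018}} = \sqrt{- \frac{31733095}{1018}} = \frac{71 i \sqrt{6408310}}{1018}$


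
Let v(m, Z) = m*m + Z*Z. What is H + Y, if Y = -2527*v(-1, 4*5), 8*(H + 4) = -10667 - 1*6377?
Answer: -2030923/2 ≈ -1.0155e+6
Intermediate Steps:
v(m, Z) = Z² + m² (v(m, Z) = m² + Z² = Z² + m²)
H = -4269/2 (H = -4 + (-10667 - 1*6377)/8 = -4 + (-10667 - 6377)/8 = -4 + (⅛)*(-17044) = -4 - 4261/2 = -4269/2 ≈ -2134.5)
Y = -1013327 (Y = -2527*((4*5)² + (-1)²) = -2527*(20² + 1) = -2527*(400 + 1) = -2527*401 = -1013327)
H + Y = -4269/2 - 1013327 = -2030923/2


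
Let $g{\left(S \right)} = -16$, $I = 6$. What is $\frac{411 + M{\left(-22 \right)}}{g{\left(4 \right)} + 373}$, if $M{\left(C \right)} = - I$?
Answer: $\frac{135}{119} \approx 1.1345$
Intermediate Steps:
$M{\left(C \right)} = -6$ ($M{\left(C \right)} = \left(-1\right) 6 = -6$)
$\frac{411 + M{\left(-22 \right)}}{g{\left(4 \right)} + 373} = \frac{411 - 6}{-16 + 373} = \frac{405}{357} = 405 \cdot \frac{1}{357} = \frac{135}{119}$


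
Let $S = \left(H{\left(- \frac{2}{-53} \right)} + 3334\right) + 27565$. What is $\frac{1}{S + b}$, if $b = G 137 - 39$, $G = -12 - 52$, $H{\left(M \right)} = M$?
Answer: $\frac{53}{1170878} \approx 4.5265 \cdot 10^{-5}$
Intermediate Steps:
$G = -64$ ($G = -12 - 52 = -64$)
$S = \frac{1637649}{53}$ ($S = \left(- \frac{2}{-53} + 3334\right) + 27565 = \left(\left(-2\right) \left(- \frac{1}{53}\right) + 3334\right) + 27565 = \left(\frac{2}{53} + 3334\right) + 27565 = \frac{176704}{53} + 27565 = \frac{1637649}{53} \approx 30899.0$)
$b = -8807$ ($b = \left(-64\right) 137 - 39 = -8768 - 39 = -8807$)
$\frac{1}{S + b} = \frac{1}{\frac{1637649}{53} - 8807} = \frac{1}{\frac{1170878}{53}} = \frac{53}{1170878}$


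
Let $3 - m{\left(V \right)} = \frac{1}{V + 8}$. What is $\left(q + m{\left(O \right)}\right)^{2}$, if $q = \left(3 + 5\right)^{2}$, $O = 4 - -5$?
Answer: $\frac{1295044}{289} \approx 4481.1$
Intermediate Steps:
$O = 9$ ($O = 4 + 5 = 9$)
$q = 64$ ($q = 8^{2} = 64$)
$m{\left(V \right)} = 3 - \frac{1}{8 + V}$ ($m{\left(V \right)} = 3 - \frac{1}{V + 8} = 3 - \frac{1}{8 + V}$)
$\left(q + m{\left(O \right)}\right)^{2} = \left(64 + \frac{23 + 3 \cdot 9}{8 + 9}\right)^{2} = \left(64 + \frac{23 + 27}{17}\right)^{2} = \left(64 + \frac{1}{17} \cdot 50\right)^{2} = \left(64 + \frac{50}{17}\right)^{2} = \left(\frac{1138}{17}\right)^{2} = \frac{1295044}{289}$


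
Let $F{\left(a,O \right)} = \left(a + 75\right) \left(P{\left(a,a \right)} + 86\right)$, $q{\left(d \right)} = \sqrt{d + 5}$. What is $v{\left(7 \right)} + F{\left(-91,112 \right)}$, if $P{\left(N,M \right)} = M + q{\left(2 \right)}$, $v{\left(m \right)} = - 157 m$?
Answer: $-1019 - 16 \sqrt{7} \approx -1061.3$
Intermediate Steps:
$q{\left(d \right)} = \sqrt{5 + d}$
$P{\left(N,M \right)} = M + \sqrt{7}$ ($P{\left(N,M \right)} = M + \sqrt{5 + 2} = M + \sqrt{7}$)
$F{\left(a,O \right)} = \left(75 + a\right) \left(86 + a + \sqrt{7}\right)$ ($F{\left(a,O \right)} = \left(a + 75\right) \left(\left(a + \sqrt{7}\right) + 86\right) = \left(75 + a\right) \left(86 + a + \sqrt{7}\right)$)
$v{\left(7 \right)} + F{\left(-91,112 \right)} = \left(-157\right) 7 + \left(6450 + 75 \sqrt{7} + 161 \left(-91\right) - 91 \left(-91 + \sqrt{7}\right)\right) = -1099 + \left(6450 + 75 \sqrt{7} - 14651 + \left(8281 - 91 \sqrt{7}\right)\right) = -1099 + \left(80 - 16 \sqrt{7}\right) = -1019 - 16 \sqrt{7}$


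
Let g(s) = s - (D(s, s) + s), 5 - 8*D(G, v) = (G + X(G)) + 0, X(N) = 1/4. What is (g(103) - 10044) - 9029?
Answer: -609943/32 ≈ -19061.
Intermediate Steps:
X(N) = ¼
D(G, v) = 19/32 - G/8 (D(G, v) = 5/8 - ((G + ¼) + 0)/8 = 5/8 - ((¼ + G) + 0)/8 = 5/8 - (¼ + G)/8 = 5/8 + (-1/32 - G/8) = 19/32 - G/8)
g(s) = -19/32 + s/8 (g(s) = s - ((19/32 - s/8) + s) = s - (19/32 + 7*s/8) = s + (-19/32 - 7*s/8) = -19/32 + s/8)
(g(103) - 10044) - 9029 = ((-19/32 + (⅛)*103) - 10044) - 9029 = ((-19/32 + 103/8) - 10044) - 9029 = (393/32 - 10044) - 9029 = -321015/32 - 9029 = -609943/32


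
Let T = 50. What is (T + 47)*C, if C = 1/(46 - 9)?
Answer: 97/37 ≈ 2.6216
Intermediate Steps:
C = 1/37 ≈ 0.027027
(T + 47)*C = (50 + 47)*(1/37) = 97*(1/37) = 97/37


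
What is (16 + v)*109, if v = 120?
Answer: 14824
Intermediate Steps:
(16 + v)*109 = (16 + 120)*109 = 136*109 = 14824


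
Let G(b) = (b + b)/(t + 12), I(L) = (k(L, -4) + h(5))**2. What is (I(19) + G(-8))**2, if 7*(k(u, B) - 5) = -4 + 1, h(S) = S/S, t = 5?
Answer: 628655329/693889 ≈ 905.99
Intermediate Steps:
h(S) = 1
k(u, B) = 32/7 (k(u, B) = 5 + (-4 + 1)/7 = 5 + (1/7)*(-3) = 5 - 3/7 = 32/7)
I(L) = 1521/49 (I(L) = (32/7 + 1)**2 = (39/7)**2 = 1521/49)
G(b) = 2*b/17 (G(b) = (b + b)/(5 + 12) = (2*b)/17 = (2*b)*(1/17) = 2*b/17)
(I(19) + G(-8))**2 = (1521/49 + (2/17)*(-8))**2 = (1521/49 - 16/17)**2 = (25073/833)**2 = 628655329/693889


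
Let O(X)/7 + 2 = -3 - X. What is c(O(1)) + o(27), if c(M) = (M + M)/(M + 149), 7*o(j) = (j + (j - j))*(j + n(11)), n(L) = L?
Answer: 109194/749 ≈ 145.79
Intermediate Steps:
O(X) = -35 - 7*X (O(X) = -14 + 7*(-3 - X) = -14 + (-21 - 7*X) = -35 - 7*X)
o(j) = j*(11 + j)/7 (o(j) = ((j + (j - j))*(j + 11))/7 = ((j + 0)*(11 + j))/7 = (j*(11 + j))/7 = j*(11 + j)/7)
c(M) = 2*M/(149 + M) (c(M) = (2*M)/(149 + M) = 2*M/(149 + M))
c(O(1)) + o(27) = 2*(-35 - 7*1)/(149 + (-35 - 7*1)) + (⅐)*27*(11 + 27) = 2*(-35 - 7)/(149 + (-35 - 7)) + (⅐)*27*38 = 2*(-42)/(149 - 42) + 1026/7 = 2*(-42)/107 + 1026/7 = 2*(-42)*(1/107) + 1026/7 = -84/107 + 1026/7 = 109194/749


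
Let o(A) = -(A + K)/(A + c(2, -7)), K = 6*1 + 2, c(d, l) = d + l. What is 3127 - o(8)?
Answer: 9397/3 ≈ 3132.3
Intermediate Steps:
K = 8 (K = 6 + 2 = 8)
o(A) = -(8 + A)/(-5 + A) (o(A) = -(A + 8)/(A + (2 - 7)) = -(8 + A)/(A - 5) = -(8 + A)/(-5 + A))
3127 - o(8) = 3127 - (-8 - 1*8)/(-5 + 8) = 3127 - (-8 - 8)/3 = 3127 - (-16)/3 = 3127 - 1*(-16/3) = 3127 + 16/3 = 9397/3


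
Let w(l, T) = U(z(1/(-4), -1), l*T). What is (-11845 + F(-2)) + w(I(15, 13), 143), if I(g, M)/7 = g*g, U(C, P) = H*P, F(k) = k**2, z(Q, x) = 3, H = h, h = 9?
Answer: 2015184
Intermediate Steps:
H = 9
U(C, P) = 9*P
I(g, M) = 7*g**2 (I(g, M) = 7*(g*g) = 7*g**2)
w(l, T) = 9*T*l (w(l, T) = 9*(l*T) = 9*(T*l) = 9*T*l)
(-11845 + F(-2)) + w(I(15, 13), 143) = (-11845 + (-2)**2) + 9*143*(7*15**2) = (-11845 + 4) + 9*143*(7*225) = -11841 + 9*143*1575 = -11841 + 2027025 = 2015184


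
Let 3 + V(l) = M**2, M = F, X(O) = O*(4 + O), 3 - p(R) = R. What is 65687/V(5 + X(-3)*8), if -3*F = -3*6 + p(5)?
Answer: 591183/373 ≈ 1584.9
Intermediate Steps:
p(R) = 3 - R
F = 20/3 (F = -(-3*6 + (3 - 1*5))/3 = -(-18 + (3 - 5))/3 = -(-18 - 2)/3 = -1/3*(-20) = 20/3 ≈ 6.6667)
M = 20/3 ≈ 6.6667
V(l) = 373/9 (V(l) = -3 + (20/3)**2 = -3 + 400/9 = 373/9)
65687/V(5 + X(-3)*8) = 65687/(373/9) = 65687*(9/373) = 591183/373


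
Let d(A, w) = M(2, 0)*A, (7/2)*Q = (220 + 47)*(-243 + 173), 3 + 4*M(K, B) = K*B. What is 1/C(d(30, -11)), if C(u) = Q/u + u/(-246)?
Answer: 492/116813 ≈ 0.0042119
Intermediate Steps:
M(K, B) = -¾ + B*K/4 (M(K, B) = -¾ + (K*B)/4 = -¾ + (B*K)/4 = -¾ + B*K/4)
Q = -5340 (Q = 2*((220 + 47)*(-243 + 173))/7 = 2*(267*(-70))/7 = (2/7)*(-18690) = -5340)
d(A, w) = -3*A/4 (d(A, w) = (-¾ + (¼)*0*2)*A = (-¾ + 0)*A = -3*A/4)
C(u) = -5340/u - u/246 (C(u) = -5340/u + u/(-246) = -5340/u + u*(-1/246) = -5340/u - u/246)
1/C(d(30, -11)) = 1/(-5340/((-¾*30)) - (-1)*30/328) = 1/(-5340/(-45/2) - 1/246*(-45/2)) = 1/(-5340*(-2/45) + 15/164) = 1/(712/3 + 15/164) = 1/(116813/492) = 492/116813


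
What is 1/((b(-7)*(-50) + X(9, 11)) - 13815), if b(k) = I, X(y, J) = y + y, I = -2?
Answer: -1/13697 ≈ -7.3009e-5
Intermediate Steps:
X(y, J) = 2*y
b(k) = -2
1/((b(-7)*(-50) + X(9, 11)) - 13815) = 1/((-2*(-50) + 2*9) - 13815) = 1/((100 + 18) - 13815) = 1/(118 - 13815) = 1/(-13697) = -1/13697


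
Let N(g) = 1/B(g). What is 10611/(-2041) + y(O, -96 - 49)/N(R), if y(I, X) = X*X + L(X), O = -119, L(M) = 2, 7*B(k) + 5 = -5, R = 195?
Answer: -429235347/14287 ≈ -30044.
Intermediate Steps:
B(k) = -10/7 (B(k) = -5/7 + (1/7)*(-5) = -5/7 - 5/7 = -10/7)
y(I, X) = 2 + X**2 (y(I, X) = X*X + 2 = X**2 + 2 = 2 + X**2)
N(g) = -7/10 (N(g) = 1/(-10/7) = -7/10)
10611/(-2041) + y(O, -96 - 49)/N(R) = 10611/(-2041) + (2 + (-96 - 49)**2)/(-7/10) = 10611*(-1/2041) + (2 + (-145)**2)*(-10/7) = -10611/2041 + (2 + 21025)*(-10/7) = -10611/2041 + 21027*(-10/7) = -10611/2041 - 210270/7 = -429235347/14287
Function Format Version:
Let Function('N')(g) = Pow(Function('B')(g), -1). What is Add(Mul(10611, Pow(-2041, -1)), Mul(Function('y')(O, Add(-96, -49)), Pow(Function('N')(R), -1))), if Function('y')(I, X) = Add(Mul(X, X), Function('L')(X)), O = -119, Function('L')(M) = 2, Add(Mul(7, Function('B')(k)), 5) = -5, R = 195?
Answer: Rational(-429235347, 14287) ≈ -30044.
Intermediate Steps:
Function('B')(k) = Rational(-10, 7) (Function('B')(k) = Add(Rational(-5, 7), Mul(Rational(1, 7), -5)) = Add(Rational(-5, 7), Rational(-5, 7)) = Rational(-10, 7))
Function('y')(I, X) = Add(2, Pow(X, 2)) (Function('y')(I, X) = Add(Mul(X, X), 2) = Add(Pow(X, 2), 2) = Add(2, Pow(X, 2)))
Function('N')(g) = Rational(-7, 10) (Function('N')(g) = Pow(Rational(-10, 7), -1) = Rational(-7, 10))
Add(Mul(10611, Pow(-2041, -1)), Mul(Function('y')(O, Add(-96, -49)), Pow(Function('N')(R), -1))) = Add(Mul(10611, Pow(-2041, -1)), Mul(Add(2, Pow(Add(-96, -49), 2)), Pow(Rational(-7, 10), -1))) = Add(Mul(10611, Rational(-1, 2041)), Mul(Add(2, Pow(-145, 2)), Rational(-10, 7))) = Add(Rational(-10611, 2041), Mul(Add(2, 21025), Rational(-10, 7))) = Add(Rational(-10611, 2041), Mul(21027, Rational(-10, 7))) = Add(Rational(-10611, 2041), Rational(-210270, 7)) = Rational(-429235347, 14287)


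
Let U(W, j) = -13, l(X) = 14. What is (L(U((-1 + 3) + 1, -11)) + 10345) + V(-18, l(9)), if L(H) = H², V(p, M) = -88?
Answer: 10426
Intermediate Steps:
(L(U((-1 + 3) + 1, -11)) + 10345) + V(-18, l(9)) = ((-13)² + 10345) - 88 = (169 + 10345) - 88 = 10514 - 88 = 10426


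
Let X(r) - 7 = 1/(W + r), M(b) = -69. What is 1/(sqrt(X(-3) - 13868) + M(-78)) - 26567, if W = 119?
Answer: -57388739621/2160151 - 10*I*sqrt(1865135)/2160151 ≈ -26567.0 - 0.0063222*I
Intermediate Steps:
X(r) = 7 + 1/(119 + r)
1/(sqrt(X(-3) - 13868) + M(-78)) - 26567 = 1/(sqrt((834 + 7*(-3))/(119 - 3) - 13868) - 69) - 26567 = 1/(sqrt((834 - 21)/116 - 13868) - 69) - 26567 = 1/(sqrt((1/116)*813 - 13868) - 69) - 26567 = 1/(sqrt(813/116 - 13868) - 69) - 26567 = 1/(sqrt(-1607875/116) - 69) - 26567 = 1/(5*I*sqrt(1865135)/58 - 69) - 26567 = 1/(-69 + 5*I*sqrt(1865135)/58) - 26567 = -26567 + 1/(-69 + 5*I*sqrt(1865135)/58)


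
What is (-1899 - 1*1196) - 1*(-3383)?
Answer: 288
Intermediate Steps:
(-1899 - 1*1196) - 1*(-3383) = (-1899 - 1196) + 3383 = -3095 + 3383 = 288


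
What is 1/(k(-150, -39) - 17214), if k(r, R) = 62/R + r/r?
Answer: -39/671369 ≈ -5.8090e-5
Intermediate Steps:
k(r, R) = 1 + 62/R (k(r, R) = 62/R + 1 = 1 + 62/R)
1/(k(-150, -39) - 17214) = 1/((62 - 39)/(-39) - 17214) = 1/(-1/39*23 - 17214) = 1/(-23/39 - 17214) = 1/(-671369/39) = -39/671369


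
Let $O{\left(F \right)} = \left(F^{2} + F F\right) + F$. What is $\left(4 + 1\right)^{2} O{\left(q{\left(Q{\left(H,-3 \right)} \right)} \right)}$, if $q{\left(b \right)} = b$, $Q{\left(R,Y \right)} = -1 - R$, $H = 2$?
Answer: $375$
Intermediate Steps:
$O{\left(F \right)} = F + 2 F^{2}$ ($O{\left(F \right)} = \left(F^{2} + F^{2}\right) + F = 2 F^{2} + F = F + 2 F^{2}$)
$\left(4 + 1\right)^{2} O{\left(q{\left(Q{\left(H,-3 \right)} \right)} \right)} = \left(4 + 1\right)^{2} \left(-1 - 2\right) \left(1 + 2 \left(-1 - 2\right)\right) = 5^{2} \left(-1 - 2\right) \left(1 + 2 \left(-1 - 2\right)\right) = 25 \left(- 3 \left(1 + 2 \left(-3\right)\right)\right) = 25 \left(- 3 \left(1 - 6\right)\right) = 25 \left(\left(-3\right) \left(-5\right)\right) = 25 \cdot 15 = 375$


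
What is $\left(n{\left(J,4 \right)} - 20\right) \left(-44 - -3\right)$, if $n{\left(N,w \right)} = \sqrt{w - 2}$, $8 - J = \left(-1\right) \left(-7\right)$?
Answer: $820 - 41 \sqrt{2} \approx 762.02$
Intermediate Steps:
$J = 1$ ($J = 8 - \left(-1\right) \left(-7\right) = 8 - 7 = 1$)
$n{\left(N,w \right)} = \sqrt{-2 + w}$
$\left(n{\left(J,4 \right)} - 20\right) \left(-44 - -3\right) = \left(\sqrt{-2 + 4} - 20\right) \left(-44 - -3\right) = \left(\sqrt{2} - 20\right) \left(-44 + 3\right) = \left(-20 + \sqrt{2}\right) \left(-41\right) = 820 - 41 \sqrt{2}$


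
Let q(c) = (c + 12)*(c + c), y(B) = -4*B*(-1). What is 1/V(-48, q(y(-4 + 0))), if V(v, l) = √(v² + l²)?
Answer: √73/1168 ≈ 0.0073151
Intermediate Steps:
y(B) = 4*B
q(c) = 2*c*(12 + c) (q(c) = (12 + c)*(2*c) = 2*c*(12 + c))
V(v, l) = √(l² + v²)
1/V(-48, q(y(-4 + 0))) = 1/(√((2*(4*(-4 + 0))*(12 + 4*(-4 + 0)))² + (-48)²)) = 1/(√((2*(4*(-4))*(12 + 4*(-4)))² + 2304)) = 1/(√((2*(-16)*(12 - 16))² + 2304)) = 1/(√((2*(-16)*(-4))² + 2304)) = 1/(√(128² + 2304)) = 1/(√(16384 + 2304)) = 1/(√18688) = 1/(16*√73) = √73/1168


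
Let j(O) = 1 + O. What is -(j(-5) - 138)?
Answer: 142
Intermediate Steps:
-(j(-5) - 138) = -((1 - 5) - 138) = -(-4 - 138) = -1*(-142) = 142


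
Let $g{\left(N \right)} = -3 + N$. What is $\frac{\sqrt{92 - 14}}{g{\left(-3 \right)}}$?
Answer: $- \frac{\sqrt{78}}{6} \approx -1.472$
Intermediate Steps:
$\frac{\sqrt{92 - 14}}{g{\left(-3 \right)}} = \frac{\sqrt{92 - 14}}{-3 - 3} = \frac{\sqrt{78}}{-6} = - \frac{\sqrt{78}}{6}$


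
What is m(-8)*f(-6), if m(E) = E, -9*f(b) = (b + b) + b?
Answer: -16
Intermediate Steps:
f(b) = -b/3 (f(b) = -((b + b) + b)/9 = -(2*b + b)/9 = -b/3)
m(-8)*f(-6) = -(-8)*(-6)/3 = -8*2 = -16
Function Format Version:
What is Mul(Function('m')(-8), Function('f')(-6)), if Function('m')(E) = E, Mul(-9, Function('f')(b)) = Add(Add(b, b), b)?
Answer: -16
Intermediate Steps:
Function('f')(b) = Mul(Rational(-1, 3), b) (Function('f')(b) = Mul(Rational(-1, 9), Add(Add(b, b), b)) = Mul(Rational(-1, 9), Add(Mul(2, b), b)) = Mul(Rational(-1, 9), Mul(3, b)) = Mul(Rational(-1, 3), b))
Mul(Function('m')(-8), Function('f')(-6)) = Mul(-8, Mul(Rational(-1, 3), -6)) = Mul(-8, 2) = -16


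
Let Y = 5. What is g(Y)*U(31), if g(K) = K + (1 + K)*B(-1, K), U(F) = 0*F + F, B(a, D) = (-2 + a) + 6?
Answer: 713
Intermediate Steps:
B(a, D) = 4 + a
U(F) = F (U(F) = 0 + F = F)
g(K) = 3 + 4*K (g(K) = K + (1 + K)*(4 - 1) = K + (1 + K)*3 = K + (3 + 3*K) = 3 + 4*K)
g(Y)*U(31) = (3 + 4*5)*31 = (3 + 20)*31 = 23*31 = 713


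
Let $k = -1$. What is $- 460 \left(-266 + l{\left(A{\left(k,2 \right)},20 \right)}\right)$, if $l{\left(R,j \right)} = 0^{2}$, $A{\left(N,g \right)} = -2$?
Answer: $122360$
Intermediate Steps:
$l{\left(R,j \right)} = 0$
$- 460 \left(-266 + l{\left(A{\left(k,2 \right)},20 \right)}\right) = - 460 \left(-266 + 0\right) = \left(-460\right) \left(-266\right) = 122360$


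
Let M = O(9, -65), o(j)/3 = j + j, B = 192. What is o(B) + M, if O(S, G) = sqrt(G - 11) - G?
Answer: 1217 + 2*I*sqrt(19) ≈ 1217.0 + 8.7178*I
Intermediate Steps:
o(j) = 6*j (o(j) = 3*(j + j) = 3*(2*j) = 6*j)
O(S, G) = sqrt(-11 + G) - G
M = 65 + 2*I*sqrt(19) (M = sqrt(-11 - 65) - 1*(-65) = sqrt(-76) + 65 = 2*I*sqrt(19) + 65 = 65 + 2*I*sqrt(19) ≈ 65.0 + 8.7178*I)
o(B) + M = 6*192 + (65 + 2*I*sqrt(19)) = 1152 + (65 + 2*I*sqrt(19)) = 1217 + 2*I*sqrt(19)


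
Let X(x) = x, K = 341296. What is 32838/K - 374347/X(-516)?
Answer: 15972509765/22013592 ≈ 725.58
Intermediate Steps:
32838/K - 374347/X(-516) = 32838/341296 - 374347/(-516) = 32838*(1/341296) - 374347*(-1/516) = 16419/170648 + 374347/516 = 15972509765/22013592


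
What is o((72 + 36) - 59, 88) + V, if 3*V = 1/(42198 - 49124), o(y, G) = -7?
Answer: -145447/20778 ≈ -7.0000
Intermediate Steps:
V = -1/20778 (V = 1/(3*(42198 - 49124)) = (1/3)/(-6926) = (1/3)*(-1/6926) = -1/20778 ≈ -4.8128e-5)
o((72 + 36) - 59, 88) + V = -7 - 1/20778 = -145447/20778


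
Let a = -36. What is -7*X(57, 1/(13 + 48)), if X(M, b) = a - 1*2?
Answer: 266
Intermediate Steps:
X(M, b) = -38 (X(M, b) = -36 - 1*2 = -36 - 2 = -38)
-7*X(57, 1/(13 + 48)) = -7*(-38) = 266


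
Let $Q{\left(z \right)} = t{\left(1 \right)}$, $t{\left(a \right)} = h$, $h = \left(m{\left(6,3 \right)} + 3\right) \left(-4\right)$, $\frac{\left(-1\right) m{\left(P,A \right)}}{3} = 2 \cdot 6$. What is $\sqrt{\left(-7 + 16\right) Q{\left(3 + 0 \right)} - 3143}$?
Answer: $i \sqrt{1955} \approx 44.215 i$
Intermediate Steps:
$m{\left(P,A \right)} = -36$ ($m{\left(P,A \right)} = - 3 \cdot 2 \cdot 6 = \left(-3\right) 12 = -36$)
$h = 132$ ($h = \left(-36 + 3\right) \left(-4\right) = \left(-33\right) \left(-4\right) = 132$)
$t{\left(a \right)} = 132$
$Q{\left(z \right)} = 132$
$\sqrt{\left(-7 + 16\right) Q{\left(3 + 0 \right)} - 3143} = \sqrt{\left(-7 + 16\right) 132 - 3143} = \sqrt{9 \cdot 132 - 3143} = \sqrt{1188 - 3143} = \sqrt{-1955} = i \sqrt{1955}$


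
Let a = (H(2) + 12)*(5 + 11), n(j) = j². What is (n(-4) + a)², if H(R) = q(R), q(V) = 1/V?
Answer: 46656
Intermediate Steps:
H(R) = 1/R
a = 200 (a = (1/2 + 12)*(5 + 11) = (½ + 12)*16 = (25/2)*16 = 200)
(n(-4) + a)² = ((-4)² + 200)² = (16 + 200)² = 216² = 46656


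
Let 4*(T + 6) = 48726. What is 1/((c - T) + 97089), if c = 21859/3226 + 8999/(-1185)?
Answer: 1911405/162302524538 ≈ 1.1777e-5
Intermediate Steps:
c = -3127859/3822810 (c = 21859*(1/3226) + 8999*(-1/1185) = 21859/3226 - 8999/1185 = -3127859/3822810 ≈ -0.81821)
T = 24351/2 (T = -6 + (¼)*48726 = -6 + 24363/2 = 24351/2 ≈ 12176.)
1/((c - T) + 97089) = 1/((-3127859/3822810 - 1*24351/2) + 97089) = 1/((-3127859/3822810 - 24351/2) + 97089) = 1/(-23273875507/1911405 + 97089) = 1/(162302524538/1911405) = 1911405/162302524538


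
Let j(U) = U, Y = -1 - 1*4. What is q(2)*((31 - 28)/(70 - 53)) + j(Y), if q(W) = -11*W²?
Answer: -217/17 ≈ -12.765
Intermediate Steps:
Y = -5 (Y = -1 - 4 = -5)
q(2)*((31 - 28)/(70 - 53)) + j(Y) = (-11*2²)*((31 - 28)/(70 - 53)) - 5 = (-11*4)*(3/17) - 5 = -132/17 - 5 = -217/17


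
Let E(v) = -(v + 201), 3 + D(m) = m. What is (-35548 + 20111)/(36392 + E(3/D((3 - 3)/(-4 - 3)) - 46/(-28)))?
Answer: -216118/506665 ≈ -0.42655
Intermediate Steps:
D(m) = -3 + m
E(v) = -201 - v (E(v) = -(201 + v) = -201 - v)
(-35548 + 20111)/(36392 + E(3/D((3 - 3)/(-4 - 3)) - 46/(-28))) = (-35548 + 20111)/(36392 + (-201 - (3/(-3 + (3 - 3)/(-4 - 3)) - 46/(-28)))) = -15437/(36392 + (-201 - (3/(-3 + 0/(-7)) - 46*(-1/28)))) = -15437/(36392 + (-201 - (3/(-3 + 0*(-1/7)) + 23/14))) = -15437/(36392 + (-201 - (3/(-3 + 0) + 23/14))) = -15437/(36392 + (-201 - (3/(-3) + 23/14))) = -15437/(36392 + (-201 - (3*(-1/3) + 23/14))) = -15437/(36392 + (-201 - (-1 + 23/14))) = -15437/(36392 + (-201 - 1*9/14)) = -15437/(36392 + (-201 - 9/14)) = -15437/(36392 - 2823/14) = -15437/506665/14 = -15437*14/506665 = -216118/506665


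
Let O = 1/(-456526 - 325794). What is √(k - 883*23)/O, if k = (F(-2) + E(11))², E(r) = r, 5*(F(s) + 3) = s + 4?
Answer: -156464*I*√505961 ≈ -1.1129e+8*I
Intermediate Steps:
F(s) = -11/5 + s/5 (F(s) = -3 + (s + 4)/5 = -3 + (4 + s)/5 = -3 + (⅘ + s/5) = -11/5 + s/5)
k = 1764/25 (k = ((-11/5 + (⅕)*(-2)) + 11)² = ((-11/5 - ⅖) + 11)² = (-13/5 + 11)² = (42/5)² = 1764/25 ≈ 70.560)
O = -1/782320 (O = 1/(-782320) = -1/782320 ≈ -1.2782e-6)
√(k - 883*23)/O = √(1764/25 - 883*23)/(-1/782320) = √(1764/25 - 20309)*(-782320) = √(-505961/25)*(-782320) = (I*√505961/5)*(-782320) = -156464*I*√505961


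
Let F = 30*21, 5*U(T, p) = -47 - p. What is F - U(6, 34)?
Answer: 3231/5 ≈ 646.20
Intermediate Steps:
U(T, p) = -47/5 - p/5 (U(T, p) = (-47 - p)/5 = -47/5 - p/5)
F = 630
F - U(6, 34) = 630 - (-47/5 - 1/5*34) = 630 - (-47/5 - 34/5) = 630 - 1*(-81/5) = 630 + 81/5 = 3231/5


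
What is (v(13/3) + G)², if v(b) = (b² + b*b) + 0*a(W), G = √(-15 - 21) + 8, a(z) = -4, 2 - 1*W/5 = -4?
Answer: 165184/81 + 1640*I/3 ≈ 2039.3 + 546.67*I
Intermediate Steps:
W = 30 (W = 10 - 5*(-4) = 10 + 20 = 30)
G = 8 + 6*I (G = √(-36) + 8 = 6*I + 8 = 8 + 6*I ≈ 8.0 + 6.0*I)
v(b) = 2*b² (v(b) = (b² + b*b) + 0*(-4) = (b² + b²) + 0 = 2*b² + 0 = 2*b²)
(v(13/3) + G)² = (2*(13/3)² + (8 + 6*I))² = (2*(169/9) + (8 + 6*I))² = (338/9 + (8 + 6*I))² = (410/9 + 6*I)²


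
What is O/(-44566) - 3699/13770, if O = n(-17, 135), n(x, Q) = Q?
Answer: -1543598/5682165 ≈ -0.27166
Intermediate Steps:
O = 135
O/(-44566) - 3699/13770 = 135/(-44566) - 3699/13770 = 135*(-1/44566) - 3699*1/13770 = -135/44566 - 137/510 = -1543598/5682165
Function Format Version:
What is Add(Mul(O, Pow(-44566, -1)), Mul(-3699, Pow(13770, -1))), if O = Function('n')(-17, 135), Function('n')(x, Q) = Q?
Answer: Rational(-1543598, 5682165) ≈ -0.27166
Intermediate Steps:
O = 135
Add(Mul(O, Pow(-44566, -1)), Mul(-3699, Pow(13770, -1))) = Add(Mul(135, Pow(-44566, -1)), Mul(-3699, Pow(13770, -1))) = Add(Mul(135, Rational(-1, 44566)), Mul(-3699, Rational(1, 13770))) = Add(Rational(-135, 44566), Rational(-137, 510)) = Rational(-1543598, 5682165)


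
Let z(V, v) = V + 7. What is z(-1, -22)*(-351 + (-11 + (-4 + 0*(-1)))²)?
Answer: -756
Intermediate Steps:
z(V, v) = 7 + V
z(-1, -22)*(-351 + (-11 + (-4 + 0*(-1)))²) = (7 - 1)*(-351 + (-11 + (-4 + 0*(-1)))²) = 6*(-351 + (-11 + (-4 + 0))²) = 6*(-351 + (-11 - 4)²) = 6*(-351 + (-15)²) = 6*(-351 + 225) = 6*(-126) = -756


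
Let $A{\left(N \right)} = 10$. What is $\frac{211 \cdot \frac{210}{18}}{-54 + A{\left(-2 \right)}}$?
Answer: $- \frac{7385}{132} \approx -55.947$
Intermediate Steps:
$\frac{211 \cdot \frac{210}{18}}{-54 + A{\left(-2 \right)}} = \frac{211 \cdot \frac{210}{18}}{-54 + 10} = \frac{211 \cdot 210 \cdot \frac{1}{18}}{-44} = 211 \cdot \frac{35}{3} \left(- \frac{1}{44}\right) = \frac{7385}{3} \left(- \frac{1}{44}\right) = - \frac{7385}{132}$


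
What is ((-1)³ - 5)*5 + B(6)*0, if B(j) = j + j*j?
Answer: -30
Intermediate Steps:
B(j) = j + j²
((-1)³ - 5)*5 + B(6)*0 = ((-1)³ - 5)*5 + (6*(1 + 6))*0 = (-1 - 5)*5 + (6*7)*0 = -6*5 + 42*0 = -30 + 0 = -30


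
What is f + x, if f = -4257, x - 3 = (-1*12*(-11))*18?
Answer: -1878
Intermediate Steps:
x = 2379 (x = 3 + (-1*12*(-11))*18 = 3 - 12*(-11)*18 = 3 + 132*18 = 3 + 2376 = 2379)
f + x = -4257 + 2379 = -1878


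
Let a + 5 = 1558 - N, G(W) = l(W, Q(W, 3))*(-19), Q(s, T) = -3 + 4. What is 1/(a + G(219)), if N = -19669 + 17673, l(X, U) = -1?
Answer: 1/3568 ≈ 0.00028027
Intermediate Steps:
Q(s, T) = 1
N = -1996
G(W) = 19 (G(W) = -1*(-19) = 19)
a = 3549 (a = -5 + (1558 - 1*(-1996)) = -5 + (1558 + 1996) = -5 + 3554 = 3549)
1/(a + G(219)) = 1/(3549 + 19) = 1/3568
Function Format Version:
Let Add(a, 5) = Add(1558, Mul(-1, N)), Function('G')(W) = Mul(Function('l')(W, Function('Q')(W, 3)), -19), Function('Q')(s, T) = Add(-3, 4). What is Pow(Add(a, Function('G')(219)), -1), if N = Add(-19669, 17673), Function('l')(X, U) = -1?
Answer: Rational(1, 3568) ≈ 0.00028027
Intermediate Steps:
Function('Q')(s, T) = 1
N = -1996
Function('G')(W) = 19 (Function('G')(W) = Mul(-1, -19) = 19)
a = 3549 (a = Add(-5, Add(1558, Mul(-1, -1996))) = Add(-5, Add(1558, 1996)) = Add(-5, 3554) = 3549)
Pow(Add(a, Function('G')(219)), -1) = Pow(Add(3549, 19), -1) = Pow(3568, -1) = Rational(1, 3568)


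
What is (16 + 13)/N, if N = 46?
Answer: 29/46 ≈ 0.63043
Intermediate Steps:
(16 + 13)/N = (16 + 13)/46 = (1/46)*29 = 29/46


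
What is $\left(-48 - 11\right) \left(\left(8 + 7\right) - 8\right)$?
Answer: $-413$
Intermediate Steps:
$\left(-48 - 11\right) \left(\left(8 + 7\right) - 8\right) = - 59 \left(15 - 8\right) = \left(-59\right) 7 = -413$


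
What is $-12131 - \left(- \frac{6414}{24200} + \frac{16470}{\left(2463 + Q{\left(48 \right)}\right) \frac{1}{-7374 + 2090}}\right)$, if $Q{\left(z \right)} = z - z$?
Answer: $\frac{230502901847}{9934100} \approx 23203.0$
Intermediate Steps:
$Q{\left(z \right)} = 0$
$-12131 - \left(- \frac{6414}{24200} + \frac{16470}{\left(2463 + Q{\left(48 \right)}\right) \frac{1}{-7374 + 2090}}\right) = -12131 - \left(- \frac{6414}{24200} + \frac{16470}{\left(2463 + 0\right) \frac{1}{-7374 + 2090}}\right) = -12131 - \left(\left(-6414\right) \frac{1}{24200} + \frac{16470}{2463 \frac{1}{-5284}}\right) = -12131 - \left(- \frac{3207}{12100} + \frac{16470}{2463 \left(- \frac{1}{5284}\right)}\right) = -12131 - \left(- \frac{3207}{12100} + \frac{16470}{- \frac{2463}{5284}}\right) = -12131 - \left(- \frac{3207}{12100} + 16470 \left(- \frac{5284}{2463}\right)\right) = -12131 - \left(- \frac{3207}{12100} - \frac{29009160}{821}\right) = -12131 - - \frac{351013468947}{9934100} = -12131 + \frac{351013468947}{9934100} = \frac{230502901847}{9934100}$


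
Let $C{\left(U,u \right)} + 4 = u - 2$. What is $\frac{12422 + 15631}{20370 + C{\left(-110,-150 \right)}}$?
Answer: $\frac{3117}{2246} \approx 1.3878$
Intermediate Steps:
$C{\left(U,u \right)} = -6 + u$ ($C{\left(U,u \right)} = -4 + \left(u - 2\right) = -4 + \left(-2 + u\right) = -6 + u$)
$\frac{12422 + 15631}{20370 + C{\left(-110,-150 \right)}} = \frac{12422 + 15631}{20370 - 156} = \frac{28053}{20370 - 156} = \frac{28053}{20214} = 28053 \cdot \frac{1}{20214} = \frac{3117}{2246}$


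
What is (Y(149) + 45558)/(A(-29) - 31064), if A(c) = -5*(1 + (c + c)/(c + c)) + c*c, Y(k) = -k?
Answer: -6487/4319 ≈ -1.5020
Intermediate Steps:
A(c) = -10 + c² (A(c) = -5*(1 + (2*c)/((2*c))) + c² = -5*(1 + (2*c)*(1/(2*c))) + c² = -5*(1 + 1) + c² = -5*2 + c² = -10 + c²)
(Y(149) + 45558)/(A(-29) - 31064) = (-1*149 + 45558)/((-10 + (-29)²) - 31064) = (-149 + 45558)/((-10 + 841) - 31064) = 45409/(831 - 31064) = 45409/(-30233) = 45409*(-1/30233) = -6487/4319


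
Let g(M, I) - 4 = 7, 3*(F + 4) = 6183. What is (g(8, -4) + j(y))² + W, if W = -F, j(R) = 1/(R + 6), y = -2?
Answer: -30887/16 ≈ -1930.4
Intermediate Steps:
j(R) = 1/(6 + R)
F = 2057 (F = -4 + (⅓)*6183 = -4 + 2061 = 2057)
g(M, I) = 11 (g(M, I) = 4 + 7 = 11)
W = -2057 (W = -1*2057 = -2057)
(g(8, -4) + j(y))² + W = (11 + 1/(6 - 2))² - 2057 = (11 + 1/4)² - 2057 = (11 + ¼)² - 2057 = (45/4)² - 2057 = 2025/16 - 2057 = -30887/16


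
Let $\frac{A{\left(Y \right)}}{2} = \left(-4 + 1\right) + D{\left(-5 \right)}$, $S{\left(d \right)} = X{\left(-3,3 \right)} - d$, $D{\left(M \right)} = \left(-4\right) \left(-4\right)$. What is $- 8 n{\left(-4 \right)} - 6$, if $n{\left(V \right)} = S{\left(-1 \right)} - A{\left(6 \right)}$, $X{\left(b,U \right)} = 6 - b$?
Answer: $122$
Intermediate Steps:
$D{\left(M \right)} = 16$
$S{\left(d \right)} = 9 - d$ ($S{\left(d \right)} = \left(6 - -3\right) - d = \left(6 + 3\right) - d = 9 - d$)
$A{\left(Y \right)} = 26$ ($A{\left(Y \right)} = 2 \left(\left(-4 + 1\right) + 16\right) = 2 \left(-3 + 16\right) = 2 \cdot 13 = 26$)
$n{\left(V \right)} = -16$ ($n{\left(V \right)} = \left(9 - -1\right) - 26 = \left(9 + 1\right) - 26 = 10 - 26 = -16$)
$- 8 n{\left(-4 \right)} - 6 = \left(-8\right) \left(-16\right) - 6 = 128 - 6 = 122$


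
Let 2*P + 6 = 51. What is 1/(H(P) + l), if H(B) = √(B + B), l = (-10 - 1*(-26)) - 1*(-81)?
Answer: 97/9364 - 3*√5/9364 ≈ 0.0096424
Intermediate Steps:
l = 97 (l = (-10 + 26) + 81 = 16 + 81 = 97)
P = 45/2 (P = -3 + (½)*51 = -3 + 51/2 = 45/2 ≈ 22.500)
H(B) = √2*√B (H(B) = √(2*B) = √2*√B)
1/(H(P) + l) = 1/(√2*√(45/2) + 97) = 1/(√2*(3*√10/2) + 97) = 1/(3*√5 + 97) = 1/(97 + 3*√5)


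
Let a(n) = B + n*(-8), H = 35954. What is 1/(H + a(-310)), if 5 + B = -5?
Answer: 1/38424 ≈ 2.6025e-5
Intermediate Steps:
B = -10 (B = -5 - 5 = -10)
a(n) = -10 - 8*n (a(n) = -10 + n*(-8) = -10 - 8*n)
1/(H + a(-310)) = 1/(35954 + (-10 - 8*(-310))) = 1/(35954 + (-10 + 2480)) = 1/(35954 + 2470) = 1/38424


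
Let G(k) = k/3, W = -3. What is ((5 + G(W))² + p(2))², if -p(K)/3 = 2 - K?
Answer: 256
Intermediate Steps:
G(k) = k/3 (G(k) = k*(⅓) = k/3)
p(K) = -6 + 3*K (p(K) = -3*(2 - K) = -6 + 3*K)
((5 + G(W))² + p(2))² = ((5 + (⅓)*(-3))² + (-6 + 3*2))² = ((5 - 1)² + (-6 + 6))² = (4² + 0)² = (16 + 0)² = 16² = 256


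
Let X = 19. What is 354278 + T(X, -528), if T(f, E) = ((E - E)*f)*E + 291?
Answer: 354569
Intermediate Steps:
T(f, E) = 291 (T(f, E) = (0*f)*E + 291 = 0*E + 291 = 0 + 291 = 291)
354278 + T(X, -528) = 354278 + 291 = 354569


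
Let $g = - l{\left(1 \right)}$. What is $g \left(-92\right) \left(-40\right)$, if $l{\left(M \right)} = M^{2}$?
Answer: $-3680$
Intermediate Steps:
$g = -1$ ($g = - 1^{2} = \left(-1\right) 1 = -1$)
$g \left(-92\right) \left(-40\right) = \left(-1\right) \left(-92\right) \left(-40\right) = 92 \left(-40\right) = -3680$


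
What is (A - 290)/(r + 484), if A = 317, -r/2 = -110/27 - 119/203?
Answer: 21141/386270 ≈ 0.054731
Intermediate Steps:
r = 7298/783 (r = -2*(-110/27 - 119/203) = -2*(-110*1/27 - 119*1/203) = -2*(-110/27 - 17/29) = -2*(-3649/783) = 7298/783 ≈ 9.3206)
(A - 290)/(r + 484) = (317 - 290)/(7298/783 + 484) = 27/(386270/783) = 27*(783/386270) = 21141/386270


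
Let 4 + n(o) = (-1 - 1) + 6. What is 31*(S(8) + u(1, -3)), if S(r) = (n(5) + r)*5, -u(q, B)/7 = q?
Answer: 1023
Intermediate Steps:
n(o) = 0 (n(o) = -4 + ((-1 - 1) + 6) = -4 + (-2 + 6) = -4 + 4 = 0)
u(q, B) = -7*q
S(r) = 5*r (S(r) = (0 + r)*5 = r*5 = 5*r)
31*(S(8) + u(1, -3)) = 31*(5*8 - 7*1) = 31*(40 - 7) = 31*33 = 1023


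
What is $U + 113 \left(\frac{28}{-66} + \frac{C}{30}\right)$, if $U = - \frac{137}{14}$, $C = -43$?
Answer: $- \frac{253744}{1155} \approx -219.69$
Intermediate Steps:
$U = - \frac{137}{14}$ ($U = \left(-137\right) \frac{1}{14} = - \frac{137}{14} \approx -9.7857$)
$U + 113 \left(\frac{28}{-66} + \frac{C}{30}\right) = - \frac{137}{14} + 113 \left(\frac{28}{-66} - \frac{43}{30}\right) = - \frac{137}{14} + 113 \left(28 \left(- \frac{1}{66}\right) - \frac{43}{30}\right) = - \frac{137}{14} + 113 \left(- \frac{14}{33} - \frac{43}{30}\right) = - \frac{137}{14} + 113 \left(- \frac{613}{330}\right) = - \frac{137}{14} - \frac{69269}{330} = - \frac{253744}{1155}$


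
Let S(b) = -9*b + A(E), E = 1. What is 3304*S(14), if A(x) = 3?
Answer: -406392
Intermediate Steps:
S(b) = 3 - 9*b (S(b) = -9*b + 3 = 3 - 9*b)
3304*S(14) = 3304*(3 - 9*14) = 3304*(3 - 126) = 3304*(-123) = -406392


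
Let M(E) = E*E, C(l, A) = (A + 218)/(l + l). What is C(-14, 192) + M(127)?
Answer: 225601/14 ≈ 16114.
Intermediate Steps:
C(l, A) = (218 + A)/(2*l) (C(l, A) = (218 + A)/((2*l)) = (218 + A)*(1/(2*l)) = (218 + A)/(2*l))
M(E) = E²
C(-14, 192) + M(127) = (½)*(218 + 192)/(-14) + 127² = (½)*(-1/14)*410 + 16129 = -205/14 + 16129 = 225601/14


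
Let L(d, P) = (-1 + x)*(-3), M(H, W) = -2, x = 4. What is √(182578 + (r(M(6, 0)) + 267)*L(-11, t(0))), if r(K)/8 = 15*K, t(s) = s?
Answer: √182335 ≈ 427.01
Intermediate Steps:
L(d, P) = -9 (L(d, P) = (-1 + 4)*(-3) = 3*(-3) = -9)
r(K) = 120*K (r(K) = 8*(15*K) = 120*K)
√(182578 + (r(M(6, 0)) + 267)*L(-11, t(0))) = √(182578 + (120*(-2) + 267)*(-9)) = √(182578 + (-240 + 267)*(-9)) = √(182578 + 27*(-9)) = √(182578 - 243) = √182335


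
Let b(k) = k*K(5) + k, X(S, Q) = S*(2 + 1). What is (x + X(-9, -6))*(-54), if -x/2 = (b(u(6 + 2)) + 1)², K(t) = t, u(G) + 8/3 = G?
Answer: 119070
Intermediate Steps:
u(G) = -8/3 + G
X(S, Q) = 3*S (X(S, Q) = S*3 = 3*S)
b(k) = 6*k (b(k) = k*5 + k = 5*k + k = 6*k)
x = -2178 (x = -2*(6*(-8/3 + (6 + 2)) + 1)² = -2*(6*(-8/3 + 8) + 1)² = -2*(6*(16/3) + 1)² = -2*(32 + 1)² = -2*33² = -2*1089 = -2178)
(x + X(-9, -6))*(-54) = (-2178 + 3*(-9))*(-54) = (-2178 - 27)*(-54) = -2205*(-54) = 119070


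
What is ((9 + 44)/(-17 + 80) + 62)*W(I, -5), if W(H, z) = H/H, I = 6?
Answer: 3959/63 ≈ 62.841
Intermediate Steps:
W(H, z) = 1
((9 + 44)/(-17 + 80) + 62)*W(I, -5) = ((9 + 44)/(-17 + 80) + 62)*1 = (53/63 + 62)*1 = (3959/63)*1 = 3959/63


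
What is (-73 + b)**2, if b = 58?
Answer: 225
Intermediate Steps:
(-73 + b)**2 = (-73 + 58)**2 = (-15)**2 = 225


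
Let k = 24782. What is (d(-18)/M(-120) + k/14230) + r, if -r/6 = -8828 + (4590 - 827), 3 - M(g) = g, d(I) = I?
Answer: 8865684191/291715 ≈ 30392.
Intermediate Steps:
M(g) = 3 - g
r = 30390 (r = -6*(-8828 + (4590 - 827)) = -6*(-8828 + 3763) = -6*(-5065) = 30390)
(d(-18)/M(-120) + k/14230) + r = (-18/(3 - 1*(-120)) + 24782/14230) + 30390 = (-18/(3 + 120) + 24782*(1/14230)) + 30390 = (-18/123 + 12391/7115) + 30390 = (-18*1/123 + 12391/7115) + 30390 = (-6/41 + 12391/7115) + 30390 = 465341/291715 + 30390 = 8865684191/291715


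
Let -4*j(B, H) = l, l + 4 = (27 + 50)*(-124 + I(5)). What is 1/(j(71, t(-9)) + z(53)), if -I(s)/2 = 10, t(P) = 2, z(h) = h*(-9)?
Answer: 1/2296 ≈ 0.00043554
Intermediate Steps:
z(h) = -9*h
I(s) = -20 (I(s) = -2*10 = -20)
l = -11092 (l = -4 + (27 + 50)*(-124 - 20) = -4 + 77*(-144) = -4 - 11088 = -11092)
j(B, H) = 2773 (j(B, H) = -¼*(-11092) = 2773)
1/(j(71, t(-9)) + z(53)) = 1/(2773 - 9*53) = 1/(2773 - 477) = 1/2296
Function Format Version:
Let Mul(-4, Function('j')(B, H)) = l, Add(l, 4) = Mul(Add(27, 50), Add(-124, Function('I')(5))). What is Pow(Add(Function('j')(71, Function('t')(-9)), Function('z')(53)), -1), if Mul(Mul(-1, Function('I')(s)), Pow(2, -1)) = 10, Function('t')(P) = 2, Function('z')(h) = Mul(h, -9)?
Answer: Rational(1, 2296) ≈ 0.00043554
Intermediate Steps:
Function('z')(h) = Mul(-9, h)
Function('I')(s) = -20 (Function('I')(s) = Mul(-2, 10) = -20)
l = -11092 (l = Add(-4, Mul(Add(27, 50), Add(-124, -20))) = Add(-4, Mul(77, -144)) = Add(-4, -11088) = -11092)
Function('j')(B, H) = 2773 (Function('j')(B, H) = Mul(Rational(-1, 4), -11092) = 2773)
Pow(Add(Function('j')(71, Function('t')(-9)), Function('z')(53)), -1) = Pow(Add(2773, Mul(-9, 53)), -1) = Pow(Add(2773, -477), -1) = Pow(2296, -1) = Rational(1, 2296)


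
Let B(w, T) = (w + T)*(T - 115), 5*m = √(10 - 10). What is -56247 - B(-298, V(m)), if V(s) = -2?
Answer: -91347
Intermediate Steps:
m = 0 (m = √(10 - 10)/5 = √0/5 = (⅕)*0 = 0)
B(w, T) = (-115 + T)*(T + w) (B(w, T) = (T + w)*(-115 + T) = (-115 + T)*(T + w))
-56247 - B(-298, V(m)) = -56247 - ((-2)² - 115*(-2) - 115*(-298) - 2*(-298)) = -56247 - (4 + 230 + 34270 + 596) = -56247 - 1*35100 = -56247 - 35100 = -91347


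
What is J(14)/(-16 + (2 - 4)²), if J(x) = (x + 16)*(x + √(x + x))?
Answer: -35 - 5*√7 ≈ -48.229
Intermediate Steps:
J(x) = (16 + x)*(x + √2*√x) (J(x) = (16 + x)*(x + √(2*x)) = (16 + x)*(x + √2*√x))
J(14)/(-16 + (2 - 4)²) = (14² + 16*14 + √2*14^(3/2) + 16*√2*√14)/(-16 + (2 - 4)²) = (196 + 224 + √2*(14*√14) + 32*√7)/(-16 + (-2)²) = (196 + 224 + 28*√7 + 32*√7)/(-16 + 4) = (420 + 60*√7)/(-12) = -(420 + 60*√7)/12 = -35 - 5*√7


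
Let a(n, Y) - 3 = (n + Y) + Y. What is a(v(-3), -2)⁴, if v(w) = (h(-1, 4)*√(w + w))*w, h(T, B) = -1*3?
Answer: 233281 + 17460*I*√6 ≈ 2.3328e+5 + 42768.0*I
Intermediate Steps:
h(T, B) = -3
v(w) = -3*√2*w^(3/2) (v(w) = (-3*√(w + w))*w = (-3*√2*√w)*w = -3*√2*w^(3/2))
a(n, Y) = 3 + n + 2*Y (a(n, Y) = 3 + ((n + Y) + Y) = 3 + ((Y + n) + Y) = 3 + (n + 2*Y) = 3 + n + 2*Y)
a(v(-3), -2)⁴ = (3 - 3*√2*(-3)^(3/2) + 2*(-2))⁴ = (3 - 3*√2*(-3*I*√3) - 4)⁴ = (3 + 9*I*√6 - 4)⁴ = (-1 + 9*I*√6)⁴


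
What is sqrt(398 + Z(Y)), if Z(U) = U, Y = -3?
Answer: sqrt(395) ≈ 19.875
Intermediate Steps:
sqrt(398 + Z(Y)) = sqrt(398 - 3) = sqrt(395)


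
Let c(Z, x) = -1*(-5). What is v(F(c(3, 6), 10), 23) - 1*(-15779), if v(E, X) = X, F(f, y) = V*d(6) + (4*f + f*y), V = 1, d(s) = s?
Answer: 15802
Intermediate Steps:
c(Z, x) = 5
F(f, y) = 6 + 4*f + f*y (F(f, y) = 1*6 + (4*f + f*y) = 6 + (4*f + f*y) = 6 + 4*f + f*y)
v(F(c(3, 6), 10), 23) - 1*(-15779) = 23 - 1*(-15779) = 23 + 15779 = 15802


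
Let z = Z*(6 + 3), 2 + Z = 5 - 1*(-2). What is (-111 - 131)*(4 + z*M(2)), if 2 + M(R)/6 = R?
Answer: -968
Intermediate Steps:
M(R) = -12 + 6*R
Z = 5 (Z = -2 + (5 - 1*(-2)) = -2 + (5 + 2) = -2 + 7 = 5)
z = 45 (z = 5*(6 + 3) = 5*9 = 45)
(-111 - 131)*(4 + z*M(2)) = (-111 - 131)*(4 + 45*(-12 + 6*2)) = -242*(4 + 45*(-12 + 12)) = -242*(4 + 45*0) = -242*(4 + 0) = -242*4 = -968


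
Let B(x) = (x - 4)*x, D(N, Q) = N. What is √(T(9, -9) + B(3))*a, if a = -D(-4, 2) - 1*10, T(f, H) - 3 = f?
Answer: -18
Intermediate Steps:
T(f, H) = 3 + f
B(x) = x*(-4 + x) (B(x) = (-4 + x)*x = x*(-4 + x))
a = -6 (a = -1*(-4) - 1*10 = 4 - 10 = -6)
√(T(9, -9) + B(3))*a = √((3 + 9) + 3*(-4 + 3))*(-6) = √(12 + 3*(-1))*(-6) = √(12 - 3)*(-6) = √9*(-6) = 3*(-6) = -18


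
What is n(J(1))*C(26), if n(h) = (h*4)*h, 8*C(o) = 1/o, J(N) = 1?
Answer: 1/52 ≈ 0.019231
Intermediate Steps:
C(o) = 1/(8*o)
n(h) = 4*h² (n(h) = (4*h)*h = 4*h²)
n(J(1))*C(26) = (4*1²)*((⅛)/26) = (4*1)*((⅛)*(1/26)) = 4*(1/208) = 1/52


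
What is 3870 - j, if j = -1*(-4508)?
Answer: -638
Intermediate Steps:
j = 4508
3870 - j = 3870 - 1*4508 = 3870 - 4508 = -638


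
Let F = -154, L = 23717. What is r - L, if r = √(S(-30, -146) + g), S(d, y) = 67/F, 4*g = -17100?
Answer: -23717 + I*√101396218/154 ≈ -23717.0 + 65.387*I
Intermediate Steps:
g = -4275 (g = (¼)*(-17100) = -4275)
S(d, y) = -67/154 (S(d, y) = 67/(-154) = 67*(-1/154) = -67/154)
r = I*√101396218/154 (r = √(-67/154 - 4275) = √(-658417/154) = I*√101396218/154 ≈ 65.387*I)
r - L = I*√101396218/154 - 1*23717 = I*√101396218/154 - 23717 = -23717 + I*√101396218/154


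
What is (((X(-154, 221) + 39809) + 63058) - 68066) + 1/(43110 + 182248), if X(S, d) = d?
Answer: 7892487877/225358 ≈ 35022.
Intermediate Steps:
(((X(-154, 221) + 39809) + 63058) - 68066) + 1/(43110 + 182248) = (((221 + 39809) + 63058) - 68066) + 1/(43110 + 182248) = ((40030 + 63058) - 68066) + 1/225358 = (103088 - 68066) + 1/225358 = 35022 + 1/225358 = 7892487877/225358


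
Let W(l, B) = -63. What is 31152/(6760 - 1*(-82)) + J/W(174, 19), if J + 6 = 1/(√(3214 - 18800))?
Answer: 30358/6531 + I*√15586/981918 ≈ 4.6483 + 0.00012714*I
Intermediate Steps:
J = -6 - I*√15586/15586 (J = -6 + 1/(√(3214 - 18800)) = -6 + 1/(√(-15586)) = -6 + 1/(I*√15586) = -6 - I*√15586/15586 ≈ -6.0 - 0.00801*I)
31152/(6760 - 1*(-82)) + J/W(174, 19) = 31152/(6760 - 1*(-82)) + (-6 - I*√15586/15586)/(-63) = 31152/(6760 + 82) + (-6 - I*√15586/15586)*(-1/63) = 31152/6842 + (2/21 + I*√15586/981918) = 31152*(1/6842) + (2/21 + I*√15586/981918) = 1416/311 + (2/21 + I*√15586/981918) = 30358/6531 + I*√15586/981918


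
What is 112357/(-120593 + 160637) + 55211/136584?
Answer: 1463086481/455780808 ≈ 3.2101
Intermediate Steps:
112357/(-120593 + 160637) + 55211/136584 = 112357/40044 + 55211*(1/136584) = 112357*(1/40044) + 55211/136584 = 112357/40044 + 55211/136584 = 1463086481/455780808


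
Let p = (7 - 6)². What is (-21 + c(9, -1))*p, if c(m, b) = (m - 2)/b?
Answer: -28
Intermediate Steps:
c(m, b) = (-2 + m)/b
p = 1 (p = 1² = 1)
(-21 + c(9, -1))*p = (-21 + (-2 + 9)/(-1))*1 = (-21 - 1*7)*1 = (-21 - 7)*1 = -28*1 = -28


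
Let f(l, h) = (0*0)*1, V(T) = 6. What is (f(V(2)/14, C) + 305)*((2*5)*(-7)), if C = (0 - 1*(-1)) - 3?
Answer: -21350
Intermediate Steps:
C = -2 (C = (0 + 1) - 3 = 1 - 3 = -2)
f(l, h) = 0 (f(l, h) = 0*1 = 0)
(f(V(2)/14, C) + 305)*((2*5)*(-7)) = (0 + 305)*((2*5)*(-7)) = 305*(10*(-7)) = 305*(-70) = -21350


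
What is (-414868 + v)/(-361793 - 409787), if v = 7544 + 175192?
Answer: 58033/192895 ≈ 0.30085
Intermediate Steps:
v = 182736
(-414868 + v)/(-361793 - 409787) = (-414868 + 182736)/(-361793 - 409787) = -232132/(-771580) = -232132*(-1/771580) = 58033/192895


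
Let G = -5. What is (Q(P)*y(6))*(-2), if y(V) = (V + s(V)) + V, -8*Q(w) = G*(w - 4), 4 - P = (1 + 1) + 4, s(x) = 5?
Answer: 255/2 ≈ 127.50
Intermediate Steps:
P = -2 (P = 4 - ((1 + 1) + 4) = 4 - (2 + 4) = 4 - 1*6 = 4 - 6 = -2)
Q(w) = -5/2 + 5*w/8 (Q(w) = -(-5)*(w - 4)/8 = -(-5)*(-4 + w)/8 = -(20 - 5*w)/8 = -5/2 + 5*w/8)
y(V) = 5 + 2*V (y(V) = (V + 5) + V = (5 + V) + V = 5 + 2*V)
(Q(P)*y(6))*(-2) = ((-5/2 + (5/8)*(-2))*(5 + 2*6))*(-2) = ((-5/2 - 5/4)*(5 + 12))*(-2) = -15/4*17*(-2) = -255/4*(-2) = 255/2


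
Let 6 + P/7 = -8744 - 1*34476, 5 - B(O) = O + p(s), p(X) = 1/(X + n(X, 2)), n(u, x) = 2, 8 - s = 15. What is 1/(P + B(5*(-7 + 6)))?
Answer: -5/1512859 ≈ -3.3050e-6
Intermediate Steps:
s = -7 (s = 8 - 1*15 = 8 - 15 = -7)
p(X) = 1/(2 + X) (p(X) = 1/(X + 2) = 1/(2 + X))
B(O) = 26/5 - O (B(O) = 5 - (O + 1/(2 - 7)) = 5 - (O + 1/(-5)) = 5 - (O - ⅕) = 5 - (-⅕ + O) = 5 + (⅕ - O) = 26/5 - O)
P = -302582 (P = -42 + 7*(-8744 - 1*34476) = -42 + 7*(-8744 - 34476) = -42 + 7*(-43220) = -42 - 302540 = -302582)
1/(P + B(5*(-7 + 6))) = 1/(-302582 + (26/5 - 5*(-7 + 6))) = 1/(-302582 + (26/5 - 5*(-1))) = 1/(-302582 + (26/5 - 1*(-5))) = 1/(-302582 + (26/5 + 5)) = 1/(-302582 + 51/5) = 1/(-1512859/5) = -5/1512859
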